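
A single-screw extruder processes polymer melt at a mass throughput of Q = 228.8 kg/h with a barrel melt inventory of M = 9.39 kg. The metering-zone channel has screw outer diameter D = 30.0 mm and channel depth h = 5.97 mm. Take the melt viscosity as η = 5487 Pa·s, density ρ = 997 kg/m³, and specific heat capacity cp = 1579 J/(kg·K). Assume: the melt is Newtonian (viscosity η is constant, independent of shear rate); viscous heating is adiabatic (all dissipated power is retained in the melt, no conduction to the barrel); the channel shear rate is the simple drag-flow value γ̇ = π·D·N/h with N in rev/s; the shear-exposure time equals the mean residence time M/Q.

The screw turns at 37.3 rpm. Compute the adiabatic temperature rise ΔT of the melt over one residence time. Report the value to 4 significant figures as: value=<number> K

Throughput in SI: Q_s = 228.8 kg/h ÷ 3600 s/h = 0.0635556 kg/s
t_res = M / Q_s = 9.39 / 0.0635556 = 147.745 s
Convert to SI: D = 0.03 m, h = 0.00597 m, N = 37.3/60 = 0.621667 rev/s
γ̇ = π·D·N / h = π · 0.03 · 0.621667 / 0.00597 = 9.81419 s⁻¹
Adiabatic rise: ΔT = η γ̇² t_res / (ρ cp) = 5487·(9.81419)²·147.745 / (997·1579) = 49.5996 K

value=49.60 K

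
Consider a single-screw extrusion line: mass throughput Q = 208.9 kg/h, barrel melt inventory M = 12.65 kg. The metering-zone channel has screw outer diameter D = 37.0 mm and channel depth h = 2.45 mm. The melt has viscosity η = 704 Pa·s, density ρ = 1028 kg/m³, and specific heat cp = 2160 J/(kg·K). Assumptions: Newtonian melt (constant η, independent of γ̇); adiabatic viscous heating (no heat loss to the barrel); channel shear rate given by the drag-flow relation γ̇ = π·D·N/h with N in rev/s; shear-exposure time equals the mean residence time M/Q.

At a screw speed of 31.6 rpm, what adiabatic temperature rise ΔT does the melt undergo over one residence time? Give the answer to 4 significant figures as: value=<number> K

Convert throughput: Q = 208.9 kg/h = 208.9/3600 = 0.0580278 kg/s
Mean residence time: t_res = M/Q_s = 12.65 kg / 0.0580278 kg/s = 217.999 s
Convert to SI: D = 0.037 m, h = 0.00245 m, N = 31.6/60 = 0.526667 rev/s
γ̇ = π D N / h = (π)(0.037)(0.526667) / 0.00245 = 24.9874 s⁻¹
Adiabatic rise: ΔT = η γ̇² t_res / (ρ cp) = 704·(24.9874)²·217.999 / (1028·2160) = 43.1542 K

value=43.15 K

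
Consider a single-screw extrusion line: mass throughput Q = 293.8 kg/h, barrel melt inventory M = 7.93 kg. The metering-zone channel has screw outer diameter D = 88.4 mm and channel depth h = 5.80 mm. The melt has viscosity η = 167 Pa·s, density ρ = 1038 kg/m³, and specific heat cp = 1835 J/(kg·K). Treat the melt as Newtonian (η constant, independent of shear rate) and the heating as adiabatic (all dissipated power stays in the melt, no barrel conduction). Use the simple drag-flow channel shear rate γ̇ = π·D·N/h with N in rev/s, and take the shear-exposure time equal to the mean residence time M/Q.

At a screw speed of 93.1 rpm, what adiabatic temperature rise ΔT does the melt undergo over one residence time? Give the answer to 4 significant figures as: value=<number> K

Throughput in SI: Q_s = 293.8 kg/h ÷ 3600 s/h = 0.0816111 kg/s
t_res = M / Q_s = 7.93 / 0.0816111 = 97.1681 s
Convert to SI: D = 0.0884 m, h = 0.0058 m, N = 93.1/60 = 1.55167 rev/s
γ̇ = π·D·N / h = π · 0.0884 · 1.55167 / 0.0058 = 74.2972 s⁻¹
ΔT = η·γ̇²·t_res / (ρ·cp) = 167 · (74.2972)² · 97.1681 / (1038 · 1835) = 47.0275 K

value=47.03 K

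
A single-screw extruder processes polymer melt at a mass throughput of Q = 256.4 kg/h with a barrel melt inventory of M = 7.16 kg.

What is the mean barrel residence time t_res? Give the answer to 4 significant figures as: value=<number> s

value=100.5 s

Throughput in SI: Q_s = 256.4 kg/h ÷ 3600 s/h = 0.0712222 kg/s
t_res = M / Q_s = 7.16 ÷ 0.0712222 = 100.53 s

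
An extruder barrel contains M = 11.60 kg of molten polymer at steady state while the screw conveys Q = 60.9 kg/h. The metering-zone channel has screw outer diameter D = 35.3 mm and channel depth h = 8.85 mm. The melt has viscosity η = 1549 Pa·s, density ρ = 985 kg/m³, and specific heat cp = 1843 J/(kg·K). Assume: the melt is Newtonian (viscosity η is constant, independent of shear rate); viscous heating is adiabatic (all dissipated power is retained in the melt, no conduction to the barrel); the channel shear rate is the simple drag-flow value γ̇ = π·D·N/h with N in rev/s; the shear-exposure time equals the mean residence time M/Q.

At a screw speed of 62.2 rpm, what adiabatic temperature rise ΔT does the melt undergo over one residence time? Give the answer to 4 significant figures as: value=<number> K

Convert throughput: Q = 60.9 kg/h = 60.9/3600 = 0.0169167 kg/s
Mean residence time: t_res = M/Q_s = 11.60 kg / 0.0169167 kg/s = 685.714 s
Convert to SI: D = 0.0353 m, h = 0.00885 m, N = 62.2/60 = 1.03667 rev/s
γ̇ = π D N / h = (π)(0.0353)(1.03667) / 0.00885 = 12.9903 s⁻¹
ΔT = η·γ̇²·t_res/(ρ·cp) = [1549 × 12.9903² × 685.714] / [985 × 1843] = 98.7356 K

value=98.74 K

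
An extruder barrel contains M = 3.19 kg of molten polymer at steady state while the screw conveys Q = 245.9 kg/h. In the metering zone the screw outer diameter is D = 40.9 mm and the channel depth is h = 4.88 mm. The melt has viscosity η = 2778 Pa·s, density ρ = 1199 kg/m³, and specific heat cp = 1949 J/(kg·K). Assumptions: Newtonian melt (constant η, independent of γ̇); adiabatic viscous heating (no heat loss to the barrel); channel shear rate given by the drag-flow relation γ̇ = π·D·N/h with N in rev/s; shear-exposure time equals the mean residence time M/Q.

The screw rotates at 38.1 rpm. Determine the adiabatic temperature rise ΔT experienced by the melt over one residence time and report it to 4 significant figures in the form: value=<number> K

Q_s = Q / 3600 = 245.9 / 3600 = 0.0683056 kg/s
Mean residence time: t_res = M/Q_s = 3.19 kg / 0.0683056 kg/s = 46.7019 s
Geometry in metres: D = 40.9 mm → 0.0409 m, h = 4.88 mm → 0.00488 m; screw speed N = 38.1 rpm = 0.635 rev/s
Shear rate: γ̇ = πDN/h = π·0.0409·0.635/0.00488 = 16.7196 s⁻¹
ΔT = η·γ̇²·t_res / (ρ·cp) = 2778 · (16.7196)² · 46.7019 / (1199 · 1949) = 15.5199 K

value=15.52 K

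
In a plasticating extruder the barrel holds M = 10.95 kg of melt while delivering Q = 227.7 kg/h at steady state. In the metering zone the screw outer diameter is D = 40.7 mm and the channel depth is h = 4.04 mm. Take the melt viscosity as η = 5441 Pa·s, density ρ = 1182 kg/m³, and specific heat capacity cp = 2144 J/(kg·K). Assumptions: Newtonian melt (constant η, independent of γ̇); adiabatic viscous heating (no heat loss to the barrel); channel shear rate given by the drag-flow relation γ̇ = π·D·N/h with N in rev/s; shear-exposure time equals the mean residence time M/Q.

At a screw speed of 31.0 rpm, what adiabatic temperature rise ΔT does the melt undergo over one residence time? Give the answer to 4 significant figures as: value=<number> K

value=99.39 K

Throughput in SI: Q_s = 227.7 kg/h ÷ 3600 s/h = 0.06325 kg/s
Mean residence time: t_res = M/Q_s = 10.95 kg / 0.06325 kg/s = 173.123 s
Geometry in metres: D = 40.7 mm → 0.0407 m, h = 4.04 mm → 0.00404 m; screw speed N = 31.0 rpm = 0.516667 rev/s
γ̇ = π·D·N / h = π · 0.0407 · 0.516667 / 0.00404 = 16.3521 s⁻¹
Adiabatic rise: ΔT = η γ̇² t_res / (ρ cp) = 5441·(16.3521)²·173.123 / (1182·2144) = 99.3886 K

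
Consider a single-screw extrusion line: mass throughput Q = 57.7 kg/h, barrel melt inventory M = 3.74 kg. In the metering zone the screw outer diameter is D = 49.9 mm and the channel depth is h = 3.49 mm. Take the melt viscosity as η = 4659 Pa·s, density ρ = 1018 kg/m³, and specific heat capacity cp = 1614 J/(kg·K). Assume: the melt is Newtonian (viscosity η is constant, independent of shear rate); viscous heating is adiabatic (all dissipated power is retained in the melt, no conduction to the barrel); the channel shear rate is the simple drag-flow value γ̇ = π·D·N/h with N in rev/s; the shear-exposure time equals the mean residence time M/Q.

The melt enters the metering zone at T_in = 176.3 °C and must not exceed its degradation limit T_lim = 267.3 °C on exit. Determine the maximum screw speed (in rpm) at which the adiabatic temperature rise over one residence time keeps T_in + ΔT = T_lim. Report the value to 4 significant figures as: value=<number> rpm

Q_s = Q / 3600 = 57.7 / 3600 = 0.0160278 kg/s
t_res = M / Q_s = 3.74 / 0.0160278 = 233.345 s
D = 49.9 mm = 0.0499 m;  h = 3.49 mm = 0.00349 m
ΔT_a = T_lim − T_in = 267.3 °C − 176.3 °C = 91 K
γ̇_max² = ΔT_a·ρ·cp / (η·t_res) = [91 × 1018 × 1614] / [4659 × 233.345] = 137.531 s⁻²
γ̇_max = sqrt(137.531) = 11.7274 s⁻¹
N_max = γ̇_max h / (πD) = 11.7274·0.00349/(π·0.0499) = 0.261081 rev/s → ×60 = 15.6649 rpm

value=15.66 rpm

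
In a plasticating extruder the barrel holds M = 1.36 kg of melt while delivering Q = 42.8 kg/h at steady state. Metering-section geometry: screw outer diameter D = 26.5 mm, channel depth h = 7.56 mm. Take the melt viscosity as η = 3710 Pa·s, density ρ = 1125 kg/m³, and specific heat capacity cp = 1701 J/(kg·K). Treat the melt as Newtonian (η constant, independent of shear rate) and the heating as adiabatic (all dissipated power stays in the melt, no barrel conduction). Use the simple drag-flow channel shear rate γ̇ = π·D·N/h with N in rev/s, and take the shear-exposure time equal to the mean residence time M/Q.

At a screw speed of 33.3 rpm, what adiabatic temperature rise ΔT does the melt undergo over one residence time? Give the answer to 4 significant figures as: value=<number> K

value=8.284 K

Q_s = Q / 3600 = 42.8 / 3600 = 0.0118889 kg/s
Mean residence time: t_res = M/Q_s = 1.36 kg / 0.0118889 kg/s = 114.393 s
Convert to SI: D = 0.0265 m, h = 0.00756 m, N = 33.3/60 = 0.555 rev/s
Shear rate: γ̇ = πDN/h = π·0.0265·0.555/0.00756 = 6.11177 s⁻¹
ΔT = η·γ̇²·t_res/(ρ·cp) = [3710 × 6.11177² × 114.393] / [1125 × 1701] = 8.28416 K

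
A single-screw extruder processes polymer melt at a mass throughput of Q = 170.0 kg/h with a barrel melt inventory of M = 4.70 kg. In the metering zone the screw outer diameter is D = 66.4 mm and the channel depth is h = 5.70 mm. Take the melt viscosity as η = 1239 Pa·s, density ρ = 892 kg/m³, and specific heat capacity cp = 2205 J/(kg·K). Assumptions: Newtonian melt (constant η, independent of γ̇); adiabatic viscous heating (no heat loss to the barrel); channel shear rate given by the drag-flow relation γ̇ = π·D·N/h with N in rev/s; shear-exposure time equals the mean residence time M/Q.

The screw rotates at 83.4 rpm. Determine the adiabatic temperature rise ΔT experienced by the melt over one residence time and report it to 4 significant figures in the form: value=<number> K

Convert throughput: Q = 170.0 kg/h = 170.0/3600 = 0.0472222 kg/s
t_res = M / Q_s = 4.70 / 0.0472222 = 99.5294 s
Convert to SI: D = 0.0664 m, h = 0.0057 m, N = 83.4/60 = 1.39 rev/s
γ̇ = π D N / h = (π)(0.0664)(1.39) / 0.0057 = 50.8696 s⁻¹
ΔT = η·γ̇²·t_res/(ρ·cp) = [1239 × 50.8696² × 99.5294] / [892 × 2205] = 162.243 K

value=162.2 K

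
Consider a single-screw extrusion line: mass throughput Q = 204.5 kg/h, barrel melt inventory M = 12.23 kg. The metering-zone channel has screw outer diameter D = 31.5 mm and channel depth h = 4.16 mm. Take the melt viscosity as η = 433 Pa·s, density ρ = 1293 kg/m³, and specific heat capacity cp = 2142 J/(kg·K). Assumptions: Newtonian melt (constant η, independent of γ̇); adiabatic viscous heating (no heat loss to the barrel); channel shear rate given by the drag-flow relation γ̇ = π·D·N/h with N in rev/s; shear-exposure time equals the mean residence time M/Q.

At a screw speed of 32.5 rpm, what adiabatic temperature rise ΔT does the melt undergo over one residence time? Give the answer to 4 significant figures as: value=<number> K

value=5.589 K

Convert throughput: Q = 204.5 kg/h = 204.5/3600 = 0.0568056 kg/s
t_res = M / Q_s = 12.23 ÷ 0.0568056 = 215.296 s
Geometry in metres: D = 31.5 mm → 0.0315 m, h = 4.16 mm → 0.00416 m; screw speed N = 32.5 rpm = 0.541667 rev/s
γ̇ = π D N / h = (π)(0.0315)(0.541667) / 0.00416 = 12.8854 s⁻¹
Adiabatic rise: ΔT = η γ̇² t_res / (ρ cp) = 433·(12.8854)²·215.296 / (1293·2142) = 5.58861 K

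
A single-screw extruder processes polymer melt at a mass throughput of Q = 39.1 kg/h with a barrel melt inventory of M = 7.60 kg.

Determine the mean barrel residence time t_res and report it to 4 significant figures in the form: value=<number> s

Q_s = Q / 3600 = 39.1 / 3600 = 0.0108611 kg/s
Mean residence time: t_res = M/Q_s = 7.60 kg / 0.0108611 kg/s = 699.744 s

value=699.7 s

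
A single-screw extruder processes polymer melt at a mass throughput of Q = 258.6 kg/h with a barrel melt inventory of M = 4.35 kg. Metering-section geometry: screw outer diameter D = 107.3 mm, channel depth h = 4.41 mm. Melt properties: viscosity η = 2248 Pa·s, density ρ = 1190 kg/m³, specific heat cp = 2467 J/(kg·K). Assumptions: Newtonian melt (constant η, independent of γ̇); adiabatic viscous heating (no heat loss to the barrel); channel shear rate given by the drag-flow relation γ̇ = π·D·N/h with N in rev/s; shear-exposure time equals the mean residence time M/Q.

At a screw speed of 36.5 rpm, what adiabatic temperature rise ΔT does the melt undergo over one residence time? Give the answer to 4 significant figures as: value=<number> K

Q_s = Q / 3600 = 258.6 / 3600 = 0.0718333 kg/s
t_res = M / Q_s = 4.35 ÷ 0.0718333 = 60.5568 s
D = 107.3 mm = 0.1073 m;  h = 4.41 mm = 0.00441 m;  N = 36.5 rpm / 60 = 0.608333 rev/s
Shear rate: γ̇ = πDN/h = π·0.1073·0.608333/0.00441 = 46.5 s⁻¹
Adiabatic rise: ΔT = η γ̇² t_res / (ρ cp) = 2248·(46.5)²·60.5568 / (1190·2467) = 100.265 K

value=100.3 K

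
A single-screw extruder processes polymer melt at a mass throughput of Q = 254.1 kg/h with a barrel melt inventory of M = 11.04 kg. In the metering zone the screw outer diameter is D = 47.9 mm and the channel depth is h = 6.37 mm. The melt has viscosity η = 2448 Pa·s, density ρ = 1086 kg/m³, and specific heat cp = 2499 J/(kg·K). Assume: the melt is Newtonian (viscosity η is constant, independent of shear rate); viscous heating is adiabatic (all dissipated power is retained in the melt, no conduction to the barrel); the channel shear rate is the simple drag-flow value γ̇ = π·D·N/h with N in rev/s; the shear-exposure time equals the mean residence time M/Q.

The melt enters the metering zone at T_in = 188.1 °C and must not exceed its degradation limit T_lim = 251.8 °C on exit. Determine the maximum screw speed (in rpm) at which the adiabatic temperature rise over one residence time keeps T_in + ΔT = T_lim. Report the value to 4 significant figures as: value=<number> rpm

value=53.97 rpm

Convert throughput: Q = 254.1 kg/h = 254.1/3600 = 0.0705833 kg/s
t_res = M / Q_s = 11.04 ÷ 0.0705833 = 156.411 s
D = 47.9 mm = 0.0479 m;  h = 6.37 mm = 0.00637 m
ΔT_a = T_lim − T_in = 251.8 °C − 188.1 °C = 63.7 K
γ̇_max² = ΔT_a·ρ·cp / (η·t_res) = [63.7 × 1086 × 2499] / [2448 × 156.411] = 451.499 s⁻²
Take the square root: γ̇_max = √(451.499) = 21.2485 s⁻¹
Solve γ̇ = πDN/h for N: N_max = γ̇_max·h/(π·D) = 21.2485 × 0.00637 / (π × 0.0479) = 0.899462 rev/s = 53.9677 rpm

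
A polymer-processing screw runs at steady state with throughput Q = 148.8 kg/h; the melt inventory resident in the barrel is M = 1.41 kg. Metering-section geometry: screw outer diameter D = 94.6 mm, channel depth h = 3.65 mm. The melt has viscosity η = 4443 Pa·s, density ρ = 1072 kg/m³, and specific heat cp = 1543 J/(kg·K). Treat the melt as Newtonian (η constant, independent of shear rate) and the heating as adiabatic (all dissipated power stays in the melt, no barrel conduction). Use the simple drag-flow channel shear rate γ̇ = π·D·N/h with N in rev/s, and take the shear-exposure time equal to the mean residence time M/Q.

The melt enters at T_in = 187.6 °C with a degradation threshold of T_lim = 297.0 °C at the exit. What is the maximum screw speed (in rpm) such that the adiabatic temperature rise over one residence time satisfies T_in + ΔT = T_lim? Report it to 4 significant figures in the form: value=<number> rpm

Convert throughput: Q = 148.8 kg/h = 148.8/3600 = 0.0413333 kg/s
t_res = M / Q_s = 1.41 / 0.0413333 = 34.1129 s
Convert to metres: D = 0.0946 m, h = 0.00365 m
ΔT_a = T_lim − T_in = 297.0 − 187.6 = 109.4 K
γ̇_max² = ΔT_a·ρ·cp/(η·t_res) = 109.4·1072·1543/(4443·34.1129) = 1193.94 s⁻²
Take the square root: γ̇_max = √(1193.94) = 34.5535 s⁻¹
N_max = γ̇_max h / (πD) = 34.5535·0.00365/(π·0.0946) = 0.424369 rev/s → ×60 = 25.4621 rpm

value=25.46 rpm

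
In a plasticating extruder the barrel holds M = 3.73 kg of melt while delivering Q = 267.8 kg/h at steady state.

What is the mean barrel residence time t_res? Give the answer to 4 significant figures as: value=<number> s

value=50.14 s

Throughput in SI: Q_s = 267.8 kg/h ÷ 3600 s/h = 0.0743889 kg/s
t_res = M / Q_s = 3.73 ÷ 0.0743889 = 50.1419 s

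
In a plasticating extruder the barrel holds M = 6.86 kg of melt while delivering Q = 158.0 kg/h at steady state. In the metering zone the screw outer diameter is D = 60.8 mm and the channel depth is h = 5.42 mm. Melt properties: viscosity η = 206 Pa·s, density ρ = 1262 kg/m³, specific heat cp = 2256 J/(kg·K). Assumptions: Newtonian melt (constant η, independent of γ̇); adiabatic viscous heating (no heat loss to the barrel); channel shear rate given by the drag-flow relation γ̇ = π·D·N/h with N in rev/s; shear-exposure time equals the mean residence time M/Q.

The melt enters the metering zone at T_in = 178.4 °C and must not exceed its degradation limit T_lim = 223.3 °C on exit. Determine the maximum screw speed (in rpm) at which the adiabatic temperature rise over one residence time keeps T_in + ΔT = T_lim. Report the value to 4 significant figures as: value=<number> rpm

value=107.3 rpm

Throughput in SI: Q_s = 158.0 kg/h ÷ 3600 s/h = 0.0438889 kg/s
Mean residence time: t_res = M/Q_s = 6.86 kg / 0.0438889 kg/s = 156.304 s
Geometry in SI: D = 60.8 mm → 0.0608 m, h = 5.42 mm → 0.00542 m
ΔT_a = T_lim − T_in = 223.3 − 178.4 = 44.9 K
γ̇_max² = ΔT_a·ρ·cp / (η·t_res) = [44.9 × 1262 × 2256] / [206 × 156.304] = 3970.16 s⁻²
γ̇_max = sqrt(3970.16) = 63.0092 s⁻¹
Solve γ̇ = πDN/h for N: N_max = γ̇_max·h/(π·D) = 63.0092 × 0.00542 / (π × 0.0608) = 1.78793 rev/s = 107.276 rpm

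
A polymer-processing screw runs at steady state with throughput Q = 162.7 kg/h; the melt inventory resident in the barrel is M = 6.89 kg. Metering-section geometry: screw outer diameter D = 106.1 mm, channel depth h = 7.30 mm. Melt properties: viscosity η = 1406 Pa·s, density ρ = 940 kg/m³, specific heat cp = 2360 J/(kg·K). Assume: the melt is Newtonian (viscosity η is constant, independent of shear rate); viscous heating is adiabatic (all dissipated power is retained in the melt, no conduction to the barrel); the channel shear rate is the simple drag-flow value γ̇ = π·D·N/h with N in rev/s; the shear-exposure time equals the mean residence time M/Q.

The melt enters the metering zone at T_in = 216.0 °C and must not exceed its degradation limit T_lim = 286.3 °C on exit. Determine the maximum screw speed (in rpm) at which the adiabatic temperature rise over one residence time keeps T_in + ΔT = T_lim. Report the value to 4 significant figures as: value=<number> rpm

value=35.44 rpm

Q_s = Q / 3600 = 162.7 / 3600 = 0.0451944 kg/s
t_res = M / Q_s = 6.89 / 0.0451944 = 152.452 s
Geometry in SI: D = 106.1 mm → 0.1061 m, h = 7.30 mm → 0.0073 m
ΔT_a = T_lim − T_in = 286.3 °C − 216.0 °C = 70.3 K
γ̇_max² = ΔT_a·ρ·cp / (η·t_res) = [70.3 × 940 × 2360] / [1406 × 152.452] = 727.572 s⁻²
Take the square root: γ̇_max = √(727.572) = 26.9735 s⁻¹
Solve γ̇ = πDN/h for N: N_max = γ̇_max·h/(π·D) = 26.9735 × 0.0073 / (π × 0.1061) = 0.590739 rev/s = 35.4443 rpm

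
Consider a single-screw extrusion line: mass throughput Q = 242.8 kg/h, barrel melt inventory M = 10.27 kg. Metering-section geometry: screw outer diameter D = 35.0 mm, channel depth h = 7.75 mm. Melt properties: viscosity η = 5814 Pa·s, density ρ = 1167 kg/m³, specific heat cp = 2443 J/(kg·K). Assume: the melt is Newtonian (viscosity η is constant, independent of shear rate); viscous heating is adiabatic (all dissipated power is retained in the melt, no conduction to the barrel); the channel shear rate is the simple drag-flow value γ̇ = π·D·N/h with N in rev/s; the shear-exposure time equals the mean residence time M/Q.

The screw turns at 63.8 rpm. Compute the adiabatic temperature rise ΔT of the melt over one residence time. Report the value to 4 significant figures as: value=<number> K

Throughput in SI: Q_s = 242.8 kg/h ÷ 3600 s/h = 0.0674444 kg/s
t_res = M / Q_s = 10.27 / 0.0674444 = 152.273 s
D = 35.0 mm = 0.035 m;  h = 7.75 mm = 0.00775 m;  N = 63.8 rpm / 60 = 1.06333 rev/s
Shear rate: γ̇ = πDN/h = π·0.035·1.06333/0.00775 = 15.0864 s⁻¹
ΔT = η·γ̇²·t_res / (ρ·cp) = 5814 · (15.0864)² · 152.273 / (1167 · 2443) = 70.6767 K

value=70.68 K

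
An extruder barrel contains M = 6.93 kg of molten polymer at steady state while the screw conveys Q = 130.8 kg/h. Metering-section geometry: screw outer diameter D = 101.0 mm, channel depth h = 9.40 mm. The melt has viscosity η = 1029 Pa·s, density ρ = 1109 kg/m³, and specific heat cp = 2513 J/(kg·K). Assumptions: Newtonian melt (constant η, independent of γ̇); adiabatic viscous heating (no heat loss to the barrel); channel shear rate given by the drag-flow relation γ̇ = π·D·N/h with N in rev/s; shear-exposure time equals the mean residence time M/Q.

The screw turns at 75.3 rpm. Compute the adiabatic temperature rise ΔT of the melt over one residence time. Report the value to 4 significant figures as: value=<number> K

Throughput in SI: Q_s = 130.8 kg/h ÷ 3600 s/h = 0.0363333 kg/s
t_res = M / Q_s = 6.93 ÷ 0.0363333 = 190.734 s
Convert to SI: D = 0.101 m, h = 0.0094 m, N = 75.3/60 = 1.255 rev/s
Shear rate: γ̇ = πDN/h = π·0.101·1.255/0.0094 = 42.363 s⁻¹
Adiabatic rise: ΔT = η γ̇² t_res / (ρ cp) = 1029·(42.363)²·190.734 / (1109·2513) = 126.384 K

value=126.4 K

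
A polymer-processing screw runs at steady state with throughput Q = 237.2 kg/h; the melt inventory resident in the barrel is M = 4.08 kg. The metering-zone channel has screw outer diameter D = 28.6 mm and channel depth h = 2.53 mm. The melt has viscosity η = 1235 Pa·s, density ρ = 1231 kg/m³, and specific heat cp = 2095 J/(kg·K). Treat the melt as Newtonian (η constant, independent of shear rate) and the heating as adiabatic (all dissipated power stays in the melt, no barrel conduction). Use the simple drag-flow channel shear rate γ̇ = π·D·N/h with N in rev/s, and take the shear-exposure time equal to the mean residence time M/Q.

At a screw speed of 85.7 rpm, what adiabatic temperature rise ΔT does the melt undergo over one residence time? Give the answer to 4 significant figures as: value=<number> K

value=76.30 K

Throughput in SI: Q_s = 237.2 kg/h ÷ 3600 s/h = 0.0658889 kg/s
Mean residence time: t_res = M/Q_s = 4.08 kg / 0.0658889 kg/s = 61.9224 s
Convert to SI: D = 0.0286 m, h = 0.00253 m, N = 85.7/60 = 1.42833 rev/s
γ̇ = π D N / h = (π)(0.0286)(1.42833) / 0.00253 = 50.7253 s⁻¹
ΔT = η·γ̇²·t_res/(ρ·cp) = [1235 × 50.7253² × 61.9224] / [1231 × 2095] = 76.2997 K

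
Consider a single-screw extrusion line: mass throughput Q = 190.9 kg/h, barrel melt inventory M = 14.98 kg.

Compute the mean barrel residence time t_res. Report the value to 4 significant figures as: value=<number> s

value=282.5 s

Q_s = Q / 3600 = 190.9 / 3600 = 0.0530278 kg/s
t_res = M / Q_s = 14.98 / 0.0530278 = 282.493 s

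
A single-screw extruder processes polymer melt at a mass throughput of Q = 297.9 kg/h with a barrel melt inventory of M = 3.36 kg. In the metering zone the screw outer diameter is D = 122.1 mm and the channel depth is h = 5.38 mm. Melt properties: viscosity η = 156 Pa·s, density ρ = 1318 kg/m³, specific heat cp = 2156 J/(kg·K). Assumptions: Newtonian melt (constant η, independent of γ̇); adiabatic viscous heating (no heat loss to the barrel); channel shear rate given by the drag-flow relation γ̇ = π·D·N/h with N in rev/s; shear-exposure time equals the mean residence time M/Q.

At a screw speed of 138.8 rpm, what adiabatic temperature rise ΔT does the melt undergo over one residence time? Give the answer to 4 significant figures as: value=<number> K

value=60.64 K

Q_s = Q / 3600 = 297.9 / 3600 = 0.08275 kg/s
t_res = M / Q_s = 3.36 / 0.08275 = 40.6042 s
D = 122.1 mm = 0.1221 m;  h = 5.38 mm = 0.00538 m;  N = 138.8 rpm / 60 = 2.31333 rev/s
γ̇ = π D N / h = (π)(0.1221)(2.31333) / 0.00538 = 164.938 s⁻¹
Adiabatic rise: ΔT = η γ̇² t_res / (ρ cp) = 156·(164.938)²·40.6042 / (1318·2156) = 60.6422 K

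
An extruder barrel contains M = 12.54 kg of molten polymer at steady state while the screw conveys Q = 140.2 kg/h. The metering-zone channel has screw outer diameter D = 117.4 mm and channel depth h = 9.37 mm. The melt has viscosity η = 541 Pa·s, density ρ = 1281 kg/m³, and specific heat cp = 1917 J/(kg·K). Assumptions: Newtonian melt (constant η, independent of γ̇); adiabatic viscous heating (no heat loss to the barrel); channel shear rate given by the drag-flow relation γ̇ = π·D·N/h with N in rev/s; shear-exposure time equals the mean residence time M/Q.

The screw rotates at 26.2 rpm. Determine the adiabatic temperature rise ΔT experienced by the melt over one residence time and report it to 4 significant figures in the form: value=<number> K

value=20.96 K

Q_s = Q / 3600 = 140.2 / 3600 = 0.0389444 kg/s
t_res = M / Q_s = 12.54 ÷ 0.0389444 = 321.997 s
D = 117.4 mm = 0.1174 m;  h = 9.37 mm = 0.00937 m;  N = 26.2 rpm / 60 = 0.436667 rev/s
Shear rate: γ̇ = πDN/h = π·0.1174·0.436667/0.00937 = 17.1881 s⁻¹
ΔT = η·γ̇²·t_res/(ρ·cp) = [541 × 17.1881² × 321.997] / [1281 × 1917] = 20.9573 K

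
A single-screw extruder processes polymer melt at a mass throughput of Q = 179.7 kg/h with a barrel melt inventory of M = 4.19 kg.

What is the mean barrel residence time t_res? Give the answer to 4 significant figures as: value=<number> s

Convert throughput: Q = 179.7 kg/h = 179.7/3600 = 0.0499167 kg/s
Mean residence time: t_res = M/Q_s = 4.19 kg / 0.0499167 kg/s = 83.9399 s

value=83.94 s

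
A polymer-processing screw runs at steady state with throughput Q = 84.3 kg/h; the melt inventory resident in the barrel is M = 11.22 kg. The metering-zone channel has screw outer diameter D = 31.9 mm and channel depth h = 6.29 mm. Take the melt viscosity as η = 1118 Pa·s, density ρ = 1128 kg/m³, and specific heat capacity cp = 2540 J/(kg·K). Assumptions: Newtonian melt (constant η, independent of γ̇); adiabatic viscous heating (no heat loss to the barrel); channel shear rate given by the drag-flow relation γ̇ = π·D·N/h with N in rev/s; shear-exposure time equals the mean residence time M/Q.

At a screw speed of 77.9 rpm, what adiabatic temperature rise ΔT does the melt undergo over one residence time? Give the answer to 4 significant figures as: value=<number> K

value=80.01 K

Q_s = Q / 3600 = 84.3 / 3600 = 0.0234167 kg/s
t_res = M / Q_s = 11.22 / 0.0234167 = 479.146 s
D = 31.9 mm = 0.0319 m;  h = 6.29 mm = 0.00629 m;  N = 77.9 rpm / 60 = 1.29833 rev/s
γ̇ = π D N / h = (π)(0.0319)(1.29833) / 0.00629 = 20.686 s⁻¹
ΔT = η·γ̇²·t_res / (ρ·cp) = 1118 · (20.686)² · 479.146 / (1128 · 2540) = 80.0053 K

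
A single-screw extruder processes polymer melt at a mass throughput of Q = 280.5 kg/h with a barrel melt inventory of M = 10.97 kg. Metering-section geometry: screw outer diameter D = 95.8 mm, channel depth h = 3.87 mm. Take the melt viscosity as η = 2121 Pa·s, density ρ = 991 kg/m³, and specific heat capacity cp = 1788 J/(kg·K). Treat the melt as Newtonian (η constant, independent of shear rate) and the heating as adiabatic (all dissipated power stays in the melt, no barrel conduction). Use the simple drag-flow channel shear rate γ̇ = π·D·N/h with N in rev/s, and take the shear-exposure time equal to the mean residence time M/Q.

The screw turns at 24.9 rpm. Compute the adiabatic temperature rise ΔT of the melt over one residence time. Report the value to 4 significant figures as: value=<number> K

value=175.5 K

Convert throughput: Q = 280.5 kg/h = 280.5/3600 = 0.0779167 kg/s
t_res = M / Q_s = 10.97 / 0.0779167 = 140.791 s
Convert to SI: D = 0.0958 m, h = 0.00387 m, N = 24.9/60 = 0.415 rev/s
γ̇ = π·D·N / h = π · 0.0958 · 0.415 / 0.00387 = 32.274 s⁻¹
ΔT = η·γ̇²·t_res / (ρ·cp) = 2121 · (32.274)² · 140.791 / (991 · 1788) = 175.542 K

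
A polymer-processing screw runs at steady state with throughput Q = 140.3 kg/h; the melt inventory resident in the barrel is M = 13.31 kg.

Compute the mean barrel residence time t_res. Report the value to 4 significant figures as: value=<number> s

Throughput in SI: Q_s = 140.3 kg/h ÷ 3600 s/h = 0.0389722 kg/s
t_res = M / Q_s = 13.31 ÷ 0.0389722 = 341.525 s

value=341.5 s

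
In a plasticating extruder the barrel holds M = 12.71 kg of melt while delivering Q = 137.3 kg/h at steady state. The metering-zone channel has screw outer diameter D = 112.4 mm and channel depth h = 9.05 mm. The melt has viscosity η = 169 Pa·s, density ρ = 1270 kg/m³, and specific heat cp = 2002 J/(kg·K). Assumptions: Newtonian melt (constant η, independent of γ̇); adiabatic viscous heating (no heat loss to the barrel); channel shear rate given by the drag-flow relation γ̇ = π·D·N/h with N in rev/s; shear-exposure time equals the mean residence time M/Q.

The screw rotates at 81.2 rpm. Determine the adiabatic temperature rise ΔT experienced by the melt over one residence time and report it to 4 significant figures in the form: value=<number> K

Convert throughput: Q = 137.3 kg/h = 137.3/3600 = 0.0381389 kg/s
t_res = M / Q_s = 12.71 ÷ 0.0381389 = 333.256 s
Geometry in metres: D = 112.4 mm → 0.1124 m, h = 9.05 mm → 0.00905 m; screw speed N = 81.2 rpm = 1.35333 rev/s
γ̇ = π·D·N / h = π · 0.1124 · 1.35333 / 0.00905 = 52.8047 s⁻¹
Adiabatic rise: ΔT = η γ̇² t_res / (ρ cp) = 169·(52.8047)²·333.256 / (1270·2002) = 61.7648 K

value=61.76 K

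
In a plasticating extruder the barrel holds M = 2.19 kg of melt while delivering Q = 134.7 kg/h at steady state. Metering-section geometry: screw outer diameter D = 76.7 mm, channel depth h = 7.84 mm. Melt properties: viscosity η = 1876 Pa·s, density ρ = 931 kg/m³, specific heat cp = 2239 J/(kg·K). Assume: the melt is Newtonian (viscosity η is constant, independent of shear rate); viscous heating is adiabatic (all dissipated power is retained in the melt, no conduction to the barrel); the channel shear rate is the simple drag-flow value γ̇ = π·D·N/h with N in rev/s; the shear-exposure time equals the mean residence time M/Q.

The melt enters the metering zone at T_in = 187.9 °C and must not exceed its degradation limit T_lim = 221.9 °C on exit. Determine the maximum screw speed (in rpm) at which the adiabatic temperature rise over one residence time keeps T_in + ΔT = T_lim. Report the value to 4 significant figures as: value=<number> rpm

value=49.60 rpm

Q_s = Q / 3600 = 134.7 / 3600 = 0.0374167 kg/s
t_res = M / Q_s = 2.19 / 0.0374167 = 58.5301 s
Convert to metres: D = 0.0767 m, h = 0.00784 m
Allowable rise: ΔT_a = T_lim − T_in = 221.9 − 187.9 = 34 K
γ̇_max² = ΔT_a·ρ·cp / (η·t_res) = [34 × 931 × 2239] / [1876 × 58.5301] = 645.462 s⁻²
γ̇_max = √645.462 = 25.4059 s⁻¹
N_max = γ̇_max h / (πD) = 25.4059·0.00784/(π·0.0767) = 0.826621 rev/s → ×60 = 49.5972 rpm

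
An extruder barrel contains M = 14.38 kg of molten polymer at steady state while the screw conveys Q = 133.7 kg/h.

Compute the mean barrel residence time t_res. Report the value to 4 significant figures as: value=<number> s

value=387.2 s

Q_s = Q / 3600 = 133.7 / 3600 = 0.0371389 kg/s
Mean residence time: t_res = M/Q_s = 14.38 kg / 0.0371389 kg/s = 387.195 s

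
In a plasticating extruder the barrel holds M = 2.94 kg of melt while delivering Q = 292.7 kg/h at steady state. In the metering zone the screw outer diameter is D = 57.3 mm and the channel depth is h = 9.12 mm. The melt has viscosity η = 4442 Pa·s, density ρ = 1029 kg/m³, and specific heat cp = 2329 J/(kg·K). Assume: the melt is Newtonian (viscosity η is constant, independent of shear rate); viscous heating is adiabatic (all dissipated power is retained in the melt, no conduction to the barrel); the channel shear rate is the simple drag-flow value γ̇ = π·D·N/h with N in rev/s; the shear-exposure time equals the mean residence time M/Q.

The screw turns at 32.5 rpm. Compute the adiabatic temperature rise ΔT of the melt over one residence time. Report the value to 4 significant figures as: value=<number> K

Throughput in SI: Q_s = 292.7 kg/h ÷ 3600 s/h = 0.0813056 kg/s
Mean residence time: t_res = M/Q_s = 2.94 kg / 0.0813056 kg/s = 36.1599 s
Geometry in metres: D = 57.3 mm → 0.0573 m, h = 9.12 mm → 0.00912 m; screw speed N = 32.5 rpm = 0.541667 rev/s
γ̇ = π D N / h = (π)(0.0573)(0.541667) / 0.00912 = 10.6916 s⁻¹
ΔT = η·γ̇²·t_res/(ρ·cp) = [4442 × 10.6916² × 36.1599] / [1029 × 2329] = 7.66133 K

value=7.661 K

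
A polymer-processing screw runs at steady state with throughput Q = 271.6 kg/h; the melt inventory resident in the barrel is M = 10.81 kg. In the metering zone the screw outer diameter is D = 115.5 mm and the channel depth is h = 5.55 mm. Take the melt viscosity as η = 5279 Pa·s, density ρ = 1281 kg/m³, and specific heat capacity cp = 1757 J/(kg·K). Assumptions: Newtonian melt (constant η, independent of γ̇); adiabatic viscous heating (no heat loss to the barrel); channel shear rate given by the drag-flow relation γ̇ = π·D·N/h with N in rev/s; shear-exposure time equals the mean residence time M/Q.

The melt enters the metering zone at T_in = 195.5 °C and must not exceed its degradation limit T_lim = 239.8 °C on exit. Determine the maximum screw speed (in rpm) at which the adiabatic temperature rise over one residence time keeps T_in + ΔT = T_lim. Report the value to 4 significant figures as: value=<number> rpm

Q_s = Q / 3600 = 271.6 / 3600 = 0.0754444 kg/s
t_res = M / Q_s = 10.81 ÷ 0.0754444 = 143.284 s
D = 115.5 mm = 0.1155 m;  h = 5.55 mm = 0.00555 m
ΔT_a = T_lim − T_in = 239.8 °C − 195.5 °C = 44.3 K
γ̇_max² = ΔT_a·ρ·cp/(η·t_res) = 44.3·1281·1757/(5279·143.284) = 131.818 s⁻²
Take the square root: γ̇_max = √(131.818) = 11.4812 s⁻¹
N_max = γ̇_max h / (πD) = 11.4812·0.00555/(π·0.1155) = 0.17561 rev/s → ×60 = 10.5366 rpm

value=10.54 rpm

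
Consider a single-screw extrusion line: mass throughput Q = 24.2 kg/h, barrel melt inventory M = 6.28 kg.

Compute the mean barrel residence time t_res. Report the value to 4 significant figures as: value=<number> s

value=934.2 s

Q_s = Q / 3600 = 24.2 / 3600 = 0.00672222 kg/s
Mean residence time: t_res = M/Q_s = 6.28 kg / 0.00672222 kg/s = 934.215 s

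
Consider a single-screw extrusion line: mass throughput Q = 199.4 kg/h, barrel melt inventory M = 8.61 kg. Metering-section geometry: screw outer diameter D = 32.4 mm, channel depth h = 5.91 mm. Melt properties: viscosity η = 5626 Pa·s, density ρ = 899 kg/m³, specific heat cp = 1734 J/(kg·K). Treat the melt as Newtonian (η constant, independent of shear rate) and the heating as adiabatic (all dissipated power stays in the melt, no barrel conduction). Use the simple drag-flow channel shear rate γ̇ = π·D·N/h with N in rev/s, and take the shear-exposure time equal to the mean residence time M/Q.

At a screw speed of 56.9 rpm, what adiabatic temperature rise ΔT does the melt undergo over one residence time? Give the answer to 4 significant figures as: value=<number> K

Q_s = Q / 3600 = 199.4 / 3600 = 0.0553889 kg/s
t_res = M / Q_s = 8.61 / 0.0553889 = 155.446 s
Geometry in metres: D = 32.4 mm → 0.0324 m, h = 5.91 mm → 0.00591 m; screw speed N = 56.9 rpm = 0.948333 rev/s
Shear rate: γ̇ = πDN/h = π·0.0324·0.948333/0.00591 = 16.3331 s⁻¹
ΔT = η·γ̇²·t_res/(ρ·cp) = [5626 × 16.3331² × 155.446] / [899 × 1734] = 149.661 K

value=149.7 K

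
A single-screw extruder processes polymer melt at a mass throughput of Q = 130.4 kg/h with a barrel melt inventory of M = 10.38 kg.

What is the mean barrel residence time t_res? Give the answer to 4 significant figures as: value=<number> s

value=286.6 s

Q_s = Q / 3600 = 130.4 / 3600 = 0.0362222 kg/s
Mean residence time: t_res = M/Q_s = 10.38 kg / 0.0362222 kg/s = 286.564 s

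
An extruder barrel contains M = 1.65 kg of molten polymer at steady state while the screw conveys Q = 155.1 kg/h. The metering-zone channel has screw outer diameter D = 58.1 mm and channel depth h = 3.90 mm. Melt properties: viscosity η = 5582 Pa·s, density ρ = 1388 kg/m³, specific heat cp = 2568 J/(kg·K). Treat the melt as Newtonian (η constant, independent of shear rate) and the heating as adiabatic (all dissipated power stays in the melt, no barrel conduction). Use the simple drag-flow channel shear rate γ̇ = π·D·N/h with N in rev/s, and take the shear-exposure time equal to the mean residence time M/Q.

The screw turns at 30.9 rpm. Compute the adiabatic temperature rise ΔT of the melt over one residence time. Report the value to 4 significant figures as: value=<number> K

Convert throughput: Q = 155.1 kg/h = 155.1/3600 = 0.0430833 kg/s
t_res = M / Q_s = 1.65 / 0.0430833 = 38.2979 s
D = 58.1 mm = 0.0581 m;  h = 3.90 mm = 0.0039 m;  N = 30.9 rpm / 60 = 0.515 rev/s
γ̇ = π·D·N / h = π · 0.0581 · 0.515 / 0.0039 = 24.1029 s⁻¹
ΔT = η·γ̇²·t_res / (ρ·cp) = 5582 · (24.1029)² · 38.2979 / (1388 · 2568) = 34.8431 K

value=34.84 K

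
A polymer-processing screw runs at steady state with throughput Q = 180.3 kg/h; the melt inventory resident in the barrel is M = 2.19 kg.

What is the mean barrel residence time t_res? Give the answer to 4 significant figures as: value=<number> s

Convert throughput: Q = 180.3 kg/h = 180.3/3600 = 0.0500833 kg/s
t_res = M / Q_s = 2.19 ÷ 0.0500833 = 43.7271 s

value=43.73 s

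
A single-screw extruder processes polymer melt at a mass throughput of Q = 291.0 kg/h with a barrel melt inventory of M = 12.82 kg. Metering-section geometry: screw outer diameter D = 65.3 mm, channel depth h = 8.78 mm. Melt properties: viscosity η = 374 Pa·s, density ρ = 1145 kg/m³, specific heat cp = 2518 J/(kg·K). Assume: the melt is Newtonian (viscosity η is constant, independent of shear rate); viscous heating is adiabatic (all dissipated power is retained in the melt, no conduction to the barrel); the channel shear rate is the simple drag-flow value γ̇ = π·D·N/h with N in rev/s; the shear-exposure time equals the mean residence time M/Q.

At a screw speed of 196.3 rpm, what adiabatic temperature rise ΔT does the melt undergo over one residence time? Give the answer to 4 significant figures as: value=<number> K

value=120.2 K

Convert throughput: Q = 291.0 kg/h = 291.0/3600 = 0.0808333 kg/s
t_res = M / Q_s = 12.82 ÷ 0.0808333 = 158.598 s
Geometry in metres: D = 65.3 mm → 0.0653 m, h = 8.78 mm → 0.00878 m; screw speed N = 196.3 rpm = 3.27167 rev/s
γ̇ = π D N / h = (π)(0.0653)(3.27167) / 0.00878 = 76.443 s⁻¹
Adiabatic rise: ΔT = η γ̇² t_res / (ρ cp) = 374·(76.443)²·158.598 / (1145·2518) = 120.222 K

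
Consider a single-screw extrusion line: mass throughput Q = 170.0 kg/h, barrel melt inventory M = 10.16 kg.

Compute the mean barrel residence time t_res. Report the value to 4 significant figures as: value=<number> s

value=215.2 s

Convert throughput: Q = 170.0 kg/h = 170.0/3600 = 0.0472222 kg/s
Mean residence time: t_res = M/Q_s = 10.16 kg / 0.0472222 kg/s = 215.153 s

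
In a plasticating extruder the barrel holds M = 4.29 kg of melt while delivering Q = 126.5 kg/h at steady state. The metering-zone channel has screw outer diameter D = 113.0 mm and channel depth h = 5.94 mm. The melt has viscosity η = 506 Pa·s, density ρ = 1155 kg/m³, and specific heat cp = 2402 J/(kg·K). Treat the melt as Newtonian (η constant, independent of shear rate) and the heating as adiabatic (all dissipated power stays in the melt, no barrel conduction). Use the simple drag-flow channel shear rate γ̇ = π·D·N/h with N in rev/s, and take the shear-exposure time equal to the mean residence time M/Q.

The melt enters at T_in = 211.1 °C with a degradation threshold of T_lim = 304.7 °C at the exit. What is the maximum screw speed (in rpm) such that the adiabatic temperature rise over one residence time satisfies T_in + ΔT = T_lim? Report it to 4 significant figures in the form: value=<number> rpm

Convert throughput: Q = 126.5 kg/h = 126.5/3600 = 0.0351389 kg/s
Mean residence time: t_res = M/Q_s = 4.29 kg / 0.0351389 kg/s = 122.087 s
D = 113.0 mm = 0.113 m;  h = 5.94 mm = 0.00594 m
Allowable rise: ΔT_a = T_lim − T_in = 304.7 − 211.1 = 93.6 K
γ̇_max² = ΔT_a·ρ·cp / (η·t_res) = [93.6 × 1155 × 2402] / [506 × 122.087] = 4203.5 s⁻²
Take the square root: γ̇_max = √(4203.5) = 64.8344 s⁻¹
N_max = γ̇_max h / (πD) = 64.8344·0.00594/(π·0.113) = 1.08483 rev/s → ×60 = 65.0901 rpm

value=65.09 rpm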